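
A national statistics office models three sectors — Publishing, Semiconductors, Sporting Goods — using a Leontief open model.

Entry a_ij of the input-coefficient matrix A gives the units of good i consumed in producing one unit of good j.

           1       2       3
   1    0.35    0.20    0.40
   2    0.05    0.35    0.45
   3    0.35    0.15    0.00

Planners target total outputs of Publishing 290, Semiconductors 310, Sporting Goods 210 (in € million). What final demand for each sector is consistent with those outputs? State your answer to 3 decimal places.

I − A =
  [   0.65    -0.20    -0.40]
  [  -0.05     0.65    -0.45]
  [  -0.35    -0.15     1.00]
d = (I − A) x:
  d_1 = (+0.65)·290 + (-0.20)·310 + (-0.40)·210 = 42.500
  d_2 = (-0.05)·290 + (+0.65)·310 + (-0.45)·210 = 92.500
  d_3 = (-0.35)·290 + (-0.15)·310 + (+1.00)·210 = 62.000

d_1 = 42.500, d_2 = 92.500, d_3 = 62.000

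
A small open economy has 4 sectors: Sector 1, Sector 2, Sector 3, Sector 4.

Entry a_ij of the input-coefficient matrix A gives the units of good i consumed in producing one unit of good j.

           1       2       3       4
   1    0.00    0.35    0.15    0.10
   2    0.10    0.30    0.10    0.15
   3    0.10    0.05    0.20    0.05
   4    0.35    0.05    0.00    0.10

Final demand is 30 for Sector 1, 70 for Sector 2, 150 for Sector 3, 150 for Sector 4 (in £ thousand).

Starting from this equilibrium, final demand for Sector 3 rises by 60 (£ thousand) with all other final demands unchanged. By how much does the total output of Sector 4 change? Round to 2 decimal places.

I − A =
  [   1.00    -0.35    -0.15    -0.10]
  [  -0.10     0.70    -0.10    -0.15]
  [  -0.10    -0.05     0.80    -0.05]
  [  -0.35    -0.05     0.00     0.90]
Compute the cofactors C_ij = (−1)^(i+j)·(3×3 minor ij) of I−A; the adjugate is their transpose:
adj(I−A) = Cᵀ =
  [ 0.493250   0.263125   0.125375   0.105625]
  [ 0.124750   0.675875   0.107875   0.132500]
  [ 0.081875   0.083875   0.547625   0.053500]
  [ 0.198750   0.139875   0.054750   0.512250]
det(I−A) = Σ_j (I−A)_1j·C_1j = (1.00)(0.493250) + (-0.35)(0.124750) + (-0.15)(0.081875) + (-0.10)(0.198750) = 0.41743125
(I − A)⁻¹ = adj(I−A) / det(I−A) ≈
  [   1.1816     0.6303     0.3003     0.2530]
  [   0.2989     1.6191     0.2584     0.3174]
  [   0.1961     0.2009     1.3119     0.1282]
  [   0.4761     0.3351     0.1312     1.2271]
Δx = (I − A)⁻¹ Δd with Δd having +60 in the Sector 3 component and 0 elsewhere.
So Δx_4 = L_43 · (+60), where L_43 = adj(I−A)_43 / det(I−A) = 0.054750 / 0.41743125.
Δx_4 = 0.054750 × (+60) / 0.41743125 = 3.285 / 0.41743125 ≈ 7.87.

Δx_4 = 7.87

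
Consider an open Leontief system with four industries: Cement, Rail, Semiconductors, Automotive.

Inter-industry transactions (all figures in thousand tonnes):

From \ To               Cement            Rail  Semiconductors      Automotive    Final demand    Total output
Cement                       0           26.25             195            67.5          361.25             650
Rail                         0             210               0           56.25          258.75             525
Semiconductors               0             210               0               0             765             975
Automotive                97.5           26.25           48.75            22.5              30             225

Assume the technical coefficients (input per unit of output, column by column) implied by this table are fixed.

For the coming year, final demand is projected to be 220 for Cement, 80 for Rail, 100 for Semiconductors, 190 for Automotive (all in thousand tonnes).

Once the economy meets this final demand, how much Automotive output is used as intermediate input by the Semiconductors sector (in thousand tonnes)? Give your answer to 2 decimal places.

z_43 = 10.14

Technical coefficients a_ij = z_ij / X_j:
  a_11 = 0/650 = 0.00, a_21 = 0/650 = 0.00, a_31 = 0/650 = 0.00, a_41 = 97.5/650 = 0.15
  a_12 = 26.25/525 = 0.05, a_22 = 210/525 = 0.40, a_32 = 210/525 = 0.40, a_42 = 26.25/525 = 0.05
  a_13 = 195/975 = 0.20, a_23 = 0/975 = 0.00, a_33 = 0/975 = 0.00, a_43 = 48.75/975 = 0.05
  a_14 = 67.5/225 = 0.30, a_24 = 56.25/225 = 0.25, a_34 = 0/225 = 0.00, a_44 = 22.5/225 = 0.10
I − A =
  [   1.00    -0.05    -0.20    -0.30]
  [   0.00     0.60     0.00    -0.25]
  [   0.00    -0.40     1.00     0.00]
  [  -0.15    -0.05    -0.05     0.90]
Compute the cofactors C_ij = (−1)^(i+j)·(3×3 minor ij) of I−A; the adjugate is their transpose:
adj(I−A) = Cᵀ =
  [ 0.522500   0.138000   0.115125   0.212500]
  [ 0.037500   0.855000   0.020000   0.250000]
  [ 0.015000   0.342000   0.498625   0.100000]
  [ 0.090000   0.089500   0.048000   0.600000]
det(I−A) = Σ_j (I−A)_1j·C_1j = (1.00)(0.522500) + (-0.05)(0.037500) + (-0.20)(0.015000) + (-0.30)(0.090000) = 0.490625
(I − A)⁻¹ = adj(I−A) / det(I−A) ≈
  [   1.0650     0.2813     0.2346     0.4331]
  [   0.0764     1.7427     0.0408     0.5096]
  [   0.0306     0.6971     1.0163     0.2038]
  [   0.1834     0.1824     0.0978     1.2229]
First solve x = (I − A)⁻¹ d = adj(I−A)·d / det(I−A); in particular x_3 = (0.015000·220 + 0.342000·80 + 0.498625·100 + 0.100000·190) / 0.490625 = 99.5225 / 0.490625 ≈ 202.8484.
Intermediate flow from 4 to 3: z_43 = a_43 · x_3 = 0.05 × 99.5225 / 0.490625 = 4.976125 / 0.490625 ≈ 10.14.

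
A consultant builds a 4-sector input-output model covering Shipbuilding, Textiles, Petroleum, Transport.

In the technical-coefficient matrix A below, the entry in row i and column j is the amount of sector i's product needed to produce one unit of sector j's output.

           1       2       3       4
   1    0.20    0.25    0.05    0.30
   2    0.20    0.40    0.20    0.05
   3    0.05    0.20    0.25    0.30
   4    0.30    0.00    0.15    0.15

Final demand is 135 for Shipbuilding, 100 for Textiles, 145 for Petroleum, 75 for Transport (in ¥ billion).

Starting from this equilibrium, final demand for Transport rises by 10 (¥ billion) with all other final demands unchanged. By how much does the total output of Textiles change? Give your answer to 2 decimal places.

Δx_2 = 7.54

I − A =
  [   0.80    -0.25    -0.05    -0.30]
  [  -0.20     0.60    -0.20    -0.05]
  [  -0.05    -0.20     0.75    -0.30]
  [  -0.30     0.00    -0.15     0.85]
Compute the cofactors C_ij = (−1)^(i+j)·(3×3 minor ij) of I−A; the adjugate is their transpose:
adj(I−A) = Cᵀ =
  [ 0.320000   0.165625   0.096875   0.156875]
  [ 0.156625   0.397625   0.142250   0.128875]
  [ 0.116500   0.151125   0.307750   0.158625]
  [ 0.133500   0.085125   0.088500   0.284500]
det(I−A) = Σ_j (I−A)_1j·C_1j = (0.80)(0.320000) + (-0.25)(0.156625) + (-0.05)(0.116500) + (-0.30)(0.133500) = 0.17096875
(I − A)⁻¹ = adj(I−A) / det(I−A) ≈
  [   1.8717     0.9687     0.5666     0.9176]
  [   0.9161     2.3257     0.8320     0.7538]
  [   0.6814     0.8839     1.8000     0.9278]
  [   0.7808     0.4979     0.5176     1.6640]
Δx = (I − A)⁻¹ Δd with Δd having +10 in the Transport component and 0 elsewhere.
So Δx_2 = L_24 · (+10), where L_24 = adj(I−A)_24 / det(I−A) = 0.128875 / 0.17096875.
Δx_2 = 0.128875 × (+10) / 0.17096875 = 1.28875 / 0.17096875 ≈ 7.54.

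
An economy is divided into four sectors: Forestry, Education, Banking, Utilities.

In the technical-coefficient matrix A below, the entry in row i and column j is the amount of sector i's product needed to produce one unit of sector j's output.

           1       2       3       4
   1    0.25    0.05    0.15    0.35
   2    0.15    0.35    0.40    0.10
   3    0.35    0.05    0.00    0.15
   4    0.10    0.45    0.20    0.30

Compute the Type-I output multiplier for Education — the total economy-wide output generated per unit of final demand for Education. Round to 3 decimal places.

I − A =
  [   0.75    -0.05    -0.15    -0.35]
  [  -0.15     0.65    -0.40    -0.10]
  [  -0.35    -0.05     1.00    -0.15]
  [  -0.10    -0.45    -0.20     0.70]
Compute the cofactors C_ij = (−1)^(i+j)·(3×3 minor ij) of I−A; the adjugate is their transpose:
adj(I−A) = Cᵀ =
  [ 0.348500   0.209875   0.185000   0.243875]
  [ 0.221500   0.404000   0.238750   0.219625]
  [ 0.169125   0.143250   0.255375   0.159750]
  [ 0.240500   0.330625   0.252875   0.422750]
det(I−A) = Σ_j (I−A)_1j·C_1j = (0.75)(0.348500) + (-0.05)(0.221500) + (-0.15)(0.169125) + (-0.35)(0.240500) = 0.14075625
(I − A)⁻¹ = adj(I−A) / det(I−A) ≈
  [   2.4759     1.4911     1.3143     1.7326]
  [   1.5736     2.8702     1.6962     1.5603]
  [   1.2015     1.0177     1.8143     1.1349]
  [   1.7086     2.3489     1.7965     3.0034]
The output multiplier for sector j is the column-j sum of the Leontief inverse (I − A)⁻¹ = adj(I−A) / det(I−A).
Column 2 of adj(I−A): (0.209875, 0.404000, 0.143250, 0.330625); det(I−A) = 0.14075625.
m_2 = (0.209875 + 0.404000 + 0.143250 + 0.330625) / 0.14075625 = 1.08775 / 0.14075625 ≈ 7.728.

m_2 = 7.728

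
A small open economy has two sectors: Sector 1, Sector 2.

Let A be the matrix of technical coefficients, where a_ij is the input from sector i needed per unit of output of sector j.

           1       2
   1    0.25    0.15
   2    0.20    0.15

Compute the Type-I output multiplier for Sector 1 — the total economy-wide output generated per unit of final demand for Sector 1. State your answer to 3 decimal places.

I − A =
  [   0.75    -0.15]
  [  -0.20     0.85]
det(I−A) = (0.75)(0.85) − (-0.15)(-0.20) = 0.6075
adj(I−A) = [[0.85, 0.15], [0.20, 0.75]]
(I − A)⁻¹ = adj(I−A) / det(I−A) ≈
  [   1.3992     0.2469]
  [   0.3292     1.2346]
The output multiplier for sector j is the column-j sum of the Leontief inverse (I − A)⁻¹ = adj(I−A) / det(I−A).
Column 1 of adj(I−A): (0.85, 0.20); det(I−A) = 0.6075.
m_1 = (0.85 + 0.20) / 0.6075 = 1.05 / 0.6075 ≈ 1.728.

m_1 = 1.728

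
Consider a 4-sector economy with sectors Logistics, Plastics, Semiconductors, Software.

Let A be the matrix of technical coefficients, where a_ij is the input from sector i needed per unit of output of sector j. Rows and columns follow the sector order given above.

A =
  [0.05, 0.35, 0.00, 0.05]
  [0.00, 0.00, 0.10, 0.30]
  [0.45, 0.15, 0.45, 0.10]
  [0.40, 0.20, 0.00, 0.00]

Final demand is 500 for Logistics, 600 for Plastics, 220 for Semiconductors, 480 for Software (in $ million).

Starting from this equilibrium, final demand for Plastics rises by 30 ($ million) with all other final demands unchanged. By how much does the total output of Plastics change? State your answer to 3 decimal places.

Δx_2 = 36.225

I − A =
  [   0.95    -0.35     0.00    -0.05]
  [   0.00     1.00    -0.10    -0.30]
  [  -0.45    -0.15     0.55    -0.10]
  [  -0.40    -0.20     0.00     1.00]
Compute the cofactors C_ij = (−1)^(i+j)·(3×3 minor ij) of I−A; the adjugate is their transpose:
adj(I−A) = Cᵀ =
  [ 0.5000   0.1980   0.0360   0.0880]
  [ 0.1150   0.5115   0.0930   0.1685]
  [ 0.4810   0.3345   0.8310   0.2075]
  [ 0.2230   0.1815   0.0330   0.4925]
det(I−A) = Σ_j (I−A)_1j·C_1j = (0.95)(0.5000) + (-0.35)(0.1150) + (0.00)(0.4810) + (-0.05)(0.2230) = 0.4236
(I − A)⁻¹ = adj(I−A) / det(I−A) ≈
  [   1.1804     0.4674     0.0850     0.2077]
  [   0.2715     1.2075     0.2195     0.3978]
  [   1.1355     0.7897     1.9618     0.4898]
  [   0.5264     0.4285     0.0779     1.1627]
Δx = (I − A)⁻¹ Δd with Δd having +30 in the Plastics component and 0 elsewhere.
So Δx_2 = L_22 · (+30), where L_22 = adj(I−A)_22 / det(I−A) = 0.5115 / 0.4236.
Δx_2 = 0.5115 × (+30) / 0.4236 = 15.345 / 0.4236 ≈ 36.225.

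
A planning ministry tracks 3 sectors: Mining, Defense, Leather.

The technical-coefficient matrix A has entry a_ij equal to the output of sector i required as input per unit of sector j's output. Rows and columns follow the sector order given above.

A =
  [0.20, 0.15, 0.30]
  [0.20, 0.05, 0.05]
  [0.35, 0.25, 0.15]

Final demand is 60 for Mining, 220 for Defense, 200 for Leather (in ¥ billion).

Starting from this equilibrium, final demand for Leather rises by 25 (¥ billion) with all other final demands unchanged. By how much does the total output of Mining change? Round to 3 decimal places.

I − A =
  [   0.80    -0.15    -0.30]
  [  -0.20     0.95    -0.05]
  [  -0.35    -0.25     0.85]
Cofactors of I−A, C_ij = (−1)^(i+j)·(minor ij) (rows/columns in the sector order above):
  C_11 = (0.95)(0.85) − (-0.05)(-0.25) = 0.7950
  C_12 = −[(-0.20)(0.85) − (-0.05)(-0.35)] = 0.1875
  C_13 = (-0.20)(-0.25) − (0.95)(-0.35) = 0.3825
  C_21 = −[(-0.15)(0.85) − (-0.30)(-0.25)] = 0.2025
  C_22 = (0.80)(0.85) − (-0.30)(-0.35) = 0.5750
  C_23 = −[(0.80)(-0.25) − (-0.15)(-0.35)] = 0.2525
  C_31 = (-0.15)(-0.05) − (-0.30)(0.95) = 0.2925
  C_32 = −[(0.80)(-0.05) − (-0.30)(-0.20)] = 0.1000
  C_33 = (0.80)(0.95) − (-0.15)(-0.20) = 0.7300
det(I−A) = Σ_j (I−A)_1j·C_1j = (0.80)(0.7950) + (-0.15)(0.1875) + (-0.30)(0.3825) = 0.493125
adj(I−A) = Cᵀ =
  [ 0.7950   0.2025   0.2925]
  [ 0.1875   0.5750   0.1000]
  [ 0.3825   0.2525   0.7300]
(I − A)⁻¹ = adj(I−A) / det(I−A) ≈
  [   1.6122     0.4106     0.5932]
  [   0.3802     1.1660     0.2028]
  [   0.7757     0.5120     1.4804]
Δx = (I − A)⁻¹ Δd with Δd having +25 in the Leather component and 0 elsewhere.
So Δx_M = L_ML · (+25), where L_ML = adj(I−A)_ML / det(I−A) = 0.2925 / 0.493125.
Δx_M = 0.2925 × (+25) / 0.493125 = 7.3125 / 0.493125 ≈ 14.829.

Δx_M = 14.829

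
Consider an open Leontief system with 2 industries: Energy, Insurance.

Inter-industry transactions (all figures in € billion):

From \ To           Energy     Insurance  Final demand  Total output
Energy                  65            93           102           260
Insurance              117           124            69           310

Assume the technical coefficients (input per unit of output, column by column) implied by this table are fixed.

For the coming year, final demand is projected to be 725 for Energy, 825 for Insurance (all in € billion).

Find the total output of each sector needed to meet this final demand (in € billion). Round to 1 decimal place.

Technical coefficients a_ij = z_ij / X_j:
  a_EE = 65/260 = 0.25, a_IE = 117/260 = 0.45
  a_EI = 93/310 = 0.30, a_II = 124/310 = 0.40
I − A =
  [   0.75    -0.30]
  [  -0.45     0.60]
det(I−A) = (0.75)(0.60) − (-0.30)(-0.45) = 0.3150
adj(I−A) = [[0.60, 0.30], [0.45, 0.75]]
(I − A)⁻¹ = adj(I−A) / det(I−A) ≈
  [   1.9048     0.9524]
  [   1.4286     2.3810]
x = (I − A)⁻¹ d = adj(I−A)·d / det(I−A), with det(I−A) = 0.3150:
  x_E = (0.60·725 + 0.30·825) / 0.3150 = 682.50 / 0.3150 ≈ 2166.7
  x_I = (0.45·725 + 0.75·825) / 0.3150 = 945.00 / 0.3150 = 3000.0

x_E = 2166.7, x_I = 3000.0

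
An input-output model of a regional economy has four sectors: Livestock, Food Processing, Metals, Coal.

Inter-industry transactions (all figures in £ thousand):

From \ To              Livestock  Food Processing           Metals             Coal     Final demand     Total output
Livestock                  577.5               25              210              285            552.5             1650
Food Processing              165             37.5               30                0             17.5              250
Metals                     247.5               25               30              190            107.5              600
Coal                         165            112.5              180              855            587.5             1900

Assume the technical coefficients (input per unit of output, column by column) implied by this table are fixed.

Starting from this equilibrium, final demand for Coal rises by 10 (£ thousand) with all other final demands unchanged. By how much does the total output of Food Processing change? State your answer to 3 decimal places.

Δx_F = 1.067

Technical coefficients a_ij = z_ij / X_j:
  a_LL = 577.5/1650 = 0.35, a_FL = 165/1650 = 0.10, a_ML = 247.5/1650 = 0.15, a_CL = 165/1650 = 0.10
  a_LF = 25/250 = 0.10, a_FF = 37.5/250 = 0.15, a_MF = 25/250 = 0.10, a_CF = 112.5/250 = 0.45
  a_LM = 210/600 = 0.35, a_FM = 30/600 = 0.05, a_MM = 30/600 = 0.05, a_CM = 180/600 = 0.30
  a_LC = 285/1900 = 0.15, a_FC = 0/1900 = 0.00, a_MC = 190/1900 = 0.10, a_CC = 855/1900 = 0.45
I − A =
  [   0.65    -0.10    -0.35    -0.15]
  [  -0.10     0.85    -0.05     0.00]
  [  -0.15    -0.10     0.95    -0.10]
  [  -0.10    -0.45    -0.30     0.55]
Compute the cofactors C_ij = (−1)^(i+j)·(3×3 minor ij) of I−A; the adjugate is their transpose:
adj(I−A) = Cᵀ =
  [ 0.413625   0.152875   0.208000   0.150625]
  [ 0.053875   0.266750   0.040875   0.022125]
  [ 0.088625   0.082875   0.278875   0.074875]
  [ 0.167625   0.291250   0.223375   0.463250]
det(I−A) = Σ_j (I−A)_1j·C_1j = (0.65)(0.413625) + (-0.10)(0.053875) + (-0.35)(0.088625) + (-0.15)(0.167625) = 0.20730625
(I − A)⁻¹ = adj(I−A) / det(I−A) ≈
  [   1.9952     0.7374     1.0033     0.7266]
  [   0.2599     1.2867     0.1972     0.1067]
  [   0.4275     0.3998     1.3452     0.3612]
  [   0.8086     1.4049     1.0775     2.2346]
Δx = (I − A)⁻¹ Δd with Δd having +10 in the Coal component and 0 elsewhere.
So Δx_F = L_FC · (+10), where L_FC = adj(I−A)_FC / det(I−A) = 0.022125 / 0.20730625.
Δx_F = 0.022125 × (+10) / 0.20730625 = 0.22125 / 0.20730625 ≈ 1.067.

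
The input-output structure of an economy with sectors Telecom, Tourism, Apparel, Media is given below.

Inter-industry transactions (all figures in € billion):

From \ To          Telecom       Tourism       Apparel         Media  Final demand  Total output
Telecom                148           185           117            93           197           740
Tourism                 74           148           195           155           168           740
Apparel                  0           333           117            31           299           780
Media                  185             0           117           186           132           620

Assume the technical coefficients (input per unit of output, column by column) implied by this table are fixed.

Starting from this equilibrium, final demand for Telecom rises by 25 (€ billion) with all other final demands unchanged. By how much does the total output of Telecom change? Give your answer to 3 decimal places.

Technical coefficients a_ij = z_ij / X_j:
  a_11 = 148/740 = 0.20, a_21 = 74/740 = 0.10, a_31 = 0/740 = 0.00, a_41 = 185/740 = 0.25
  a_12 = 185/740 = 0.25, a_22 = 148/740 = 0.20, a_32 = 333/740 = 0.45, a_42 = 0/740 = 0.00
  a_13 = 117/780 = 0.15, a_23 = 195/780 = 0.25, a_33 = 117/780 = 0.15, a_43 = 117/780 = 0.15
  a_14 = 93/620 = 0.15, a_24 = 155/620 = 0.25, a_34 = 31/620 = 0.05, a_44 = 186/620 = 0.30
I − A =
  [   0.80    -0.25    -0.15    -0.15]
  [  -0.10     0.80    -0.25    -0.25]
  [   0.00    -0.45     0.85    -0.05]
  [  -0.25     0.00    -0.15     0.70]
Compute the cofactors C_ij = (−1)^(i+j)·(3×3 minor ij) of I−A; the adjugate is their transpose:
adj(I−A) = Cᵀ =
  [ 0.374375   0.204250   0.155125   0.164250]
  [ 0.115000   0.436250   0.182750   0.193500]
  [ 0.069625   0.238250   0.384875   0.127500]
  [ 0.148625   0.124000   0.137875   0.426000]
det(I−A) = Σ_j (I−A)_1j·C_1j = (0.80)(0.374375) + (-0.25)(0.115000) + (-0.15)(0.069625) + (-0.15)(0.148625) = 0.2380125
(I − A)⁻¹ = adj(I−A) / det(I−A) ≈
  [   1.5729     0.8581     0.6518     0.6901]
  [   0.4832     1.8329     0.7678     0.8130]
  [   0.2925     1.0010     1.6170     0.5357]
  [   0.6244     0.5210     0.5793     1.7898]
Δx = (I − A)⁻¹ Δd with Δd having +25 in the Telecom component and 0 elsewhere.
So Δx_1 = L_11 · (+25), where L_11 = adj(I−A)_11 / det(I−A) = 0.374375 / 0.2380125.
Δx_1 = 0.374375 × (+25) / 0.2380125 = 9.359375 / 0.2380125 ≈ 39.323.

Δx_1 = 39.323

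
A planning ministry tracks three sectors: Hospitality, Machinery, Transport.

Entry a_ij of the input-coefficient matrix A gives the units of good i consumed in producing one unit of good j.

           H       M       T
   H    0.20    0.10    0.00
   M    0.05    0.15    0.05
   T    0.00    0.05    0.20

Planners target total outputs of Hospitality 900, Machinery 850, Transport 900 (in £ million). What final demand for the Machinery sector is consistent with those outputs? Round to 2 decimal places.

d_M = 632.50

I − A =
  [   0.80    -0.10     0.00]
  [  -0.05     0.85    -0.05]
  [   0.00    -0.05     0.80]
d = (I − A) x:
  d_H = (+0.80)·900 + (-0.10)·850 + (+0.00)·900 = 635.00
  d_M = (-0.05)·900 + (+0.85)·850 + (-0.05)·900 = 632.50
  d_T = (+0.00)·900 + (-0.05)·850 + (+0.80)·900 = 677.50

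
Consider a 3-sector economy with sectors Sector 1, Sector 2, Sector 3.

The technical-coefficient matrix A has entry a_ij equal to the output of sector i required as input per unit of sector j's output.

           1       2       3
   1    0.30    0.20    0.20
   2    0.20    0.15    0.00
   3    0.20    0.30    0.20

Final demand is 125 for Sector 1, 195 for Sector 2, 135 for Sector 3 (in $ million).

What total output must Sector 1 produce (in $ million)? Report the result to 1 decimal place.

I − A =
  [   0.70    -0.20    -0.20]
  [  -0.20     0.85     0.00]
  [  -0.20    -0.30     0.80]
Cofactors of I−A, C_ij = (−1)^(i+j)·(minor ij) (rows/columns in the sector order above):
  C_11 = (0.85)(0.80) − (0.00)(-0.30) = 0.6800
  C_12 = −[(-0.20)(0.80) − (0.00)(-0.20)] = 0.1600
  C_13 = (-0.20)(-0.30) − (0.85)(-0.20) = 0.2300
  C_21 = −[(-0.20)(0.80) − (-0.20)(-0.30)] = 0.2200
  C_22 = (0.70)(0.80) − (-0.20)(-0.20) = 0.5200
  C_23 = −[(0.70)(-0.30) − (-0.20)(-0.20)] = 0.2500
  C_31 = (-0.20)(0.00) − (-0.20)(0.85) = 0.1700
  C_32 = −[(0.70)(0.00) − (-0.20)(-0.20)] = 0.0400
  C_33 = (0.70)(0.85) − (-0.20)(-0.20) = 0.5550
det(I−A) = Σ_j (I−A)_1j·C_1j = (0.70)(0.6800) + (-0.20)(0.1600) + (-0.20)(0.2300) = 0.3980
adj(I−A) = Cᵀ =
  [ 0.6800   0.2200   0.1700]
  [ 0.1600   0.5200   0.0400]
  [ 0.2300   0.2500   0.5550]
(I − A)⁻¹ = adj(I−A) / det(I−A) ≈
  [   1.7085     0.5528     0.4271]
  [   0.4020     1.3065     0.1005]
  [   0.5779     0.6281     1.3945]
x = (I − A)⁻¹ d = adj(I−A)·d / det(I−A), with det(I−A) = 0.3980:
  x_1 = (0.6800·125 + 0.2200·195 + 0.1700·135) / 0.3980 = 150.85 / 0.3980 ≈ 379.0
  x_2 = (0.1600·125 + 0.5200·195 + 0.0400·135) / 0.3980 = 126.80 / 0.3980 ≈ 318.6
  x_3 = (0.2300·125 + 0.2500·195 + 0.5550·135) / 0.3980 = 152.425 / 0.3980 ≈ 383.0

x_1 = 379.0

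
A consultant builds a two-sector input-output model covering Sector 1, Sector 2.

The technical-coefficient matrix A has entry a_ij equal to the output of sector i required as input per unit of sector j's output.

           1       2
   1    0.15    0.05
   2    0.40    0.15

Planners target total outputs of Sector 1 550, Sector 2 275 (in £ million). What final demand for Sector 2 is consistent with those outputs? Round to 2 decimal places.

d_2 = 13.75

I − A =
  [   0.85    -0.05]
  [  -0.40     0.85]
d = (I − A) x:
  d_1 = (+0.85)·550 + (-0.05)·275 = 453.75
  d_2 = (-0.40)·550 + (+0.85)·275 = 13.75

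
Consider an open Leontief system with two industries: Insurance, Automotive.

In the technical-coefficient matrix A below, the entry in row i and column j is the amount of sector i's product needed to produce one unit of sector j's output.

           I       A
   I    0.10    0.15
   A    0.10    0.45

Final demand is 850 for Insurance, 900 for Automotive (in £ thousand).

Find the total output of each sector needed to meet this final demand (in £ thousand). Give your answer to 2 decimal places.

I − A =
  [   0.90    -0.15]
  [  -0.10     0.55]
det(I−A) = (0.90)(0.55) − (-0.15)(-0.10) = 0.4800
adj(I−A) = [[0.55, 0.15], [0.10, 0.90]]
(I − A)⁻¹ = adj(I−A) / det(I−A) ≈
  [   1.1458     0.3125]
  [   0.2083     1.8750]
x = (I − A)⁻¹ d = adj(I−A)·d / det(I−A), with det(I−A) = 0.4800:
  x_I = (0.55·850 + 0.15·900) / 0.4800 = 602.50 / 0.4800 ≈ 1255.21
  x_A = (0.10·850 + 0.90·900) / 0.4800 = 895.00 / 0.4800 ≈ 1864.58

x_I = 1255.21, x_A = 1864.58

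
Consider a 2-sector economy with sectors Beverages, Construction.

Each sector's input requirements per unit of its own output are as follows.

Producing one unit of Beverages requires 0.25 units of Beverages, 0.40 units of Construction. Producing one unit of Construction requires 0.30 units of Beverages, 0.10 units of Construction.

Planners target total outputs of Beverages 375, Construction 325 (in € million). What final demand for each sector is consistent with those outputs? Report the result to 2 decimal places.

I − A =
  [   0.75    -0.30]
  [  -0.40     0.90]
d = (I − A) x:
  d_B = (+0.75)·375 + (-0.30)·325 = 183.75
  d_C = (-0.40)·375 + (+0.90)·325 = 142.50

d_B = 183.75, d_C = 142.50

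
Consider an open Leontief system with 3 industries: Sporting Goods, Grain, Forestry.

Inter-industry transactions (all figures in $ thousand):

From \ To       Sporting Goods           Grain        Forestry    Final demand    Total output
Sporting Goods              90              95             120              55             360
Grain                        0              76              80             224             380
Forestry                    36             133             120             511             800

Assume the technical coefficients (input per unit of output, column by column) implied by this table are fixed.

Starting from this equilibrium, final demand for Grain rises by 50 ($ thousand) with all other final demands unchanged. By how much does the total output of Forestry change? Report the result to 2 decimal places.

Δx_3 = 30.63

Technical coefficients a_ij = z_ij / X_j:
  a_11 = 90/360 = 0.25, a_21 = 0/360 = 0.00, a_31 = 36/360 = 0.10
  a_12 = 95/380 = 0.25, a_22 = 76/380 = 0.20, a_32 = 133/380 = 0.35
  a_13 = 120/800 = 0.15, a_23 = 80/800 = 0.10, a_33 = 120/800 = 0.15
I − A =
  [   0.75    -0.25    -0.15]
  [   0.00     0.80    -0.10]
  [  -0.10    -0.35     0.85]
Cofactors of I−A, C_ij = (−1)^(i+j)·(minor ij) (rows/columns in the sector order above):
  C_11 = (0.80)(0.85) − (-0.10)(-0.35) = 0.6450
  C_12 = −[(0.00)(0.85) − (-0.10)(-0.10)] = 0.0100
  C_13 = (0.00)(-0.35) − (0.80)(-0.10) = 0.0800
  C_21 = −[(-0.25)(0.85) − (-0.15)(-0.35)] = 0.2650
  C_22 = (0.75)(0.85) − (-0.15)(-0.10) = 0.6225
  C_23 = −[(0.75)(-0.35) − (-0.25)(-0.10)] = 0.2875
  C_31 = (-0.25)(-0.10) − (-0.15)(0.80) = 0.1450
  C_32 = −[(0.75)(-0.10) − (-0.15)(0.00)] = 0.0750
  C_33 = (0.75)(0.80) − (-0.25)(0.00) = 0.6000
det(I−A) = Σ_j (I−A)_1j·C_1j = (0.75)(0.6450) + (-0.25)(0.0100) + (-0.15)(0.0800) = 0.46925
adj(I−A) = Cᵀ =
  [ 0.6450   0.2650   0.1450]
  [ 0.0100   0.6225   0.0750]
  [ 0.0800   0.2875   0.6000]
(I − A)⁻¹ = adj(I−A) / det(I−A) ≈
  [   1.3745     0.5647     0.3090]
  [   0.0213     1.3266     0.1598]
  [   0.1705     0.6127     1.2786]
Δx = (I − A)⁻¹ Δd with Δd having +50 in the Grain component and 0 elsewhere.
So Δx_3 = L_32 · (+50), where L_32 = adj(I−A)_32 / det(I−A) = 0.2875 / 0.46925.
Δx_3 = 0.2875 × (+50) / 0.46925 = 14.375 / 0.46925 ≈ 30.63.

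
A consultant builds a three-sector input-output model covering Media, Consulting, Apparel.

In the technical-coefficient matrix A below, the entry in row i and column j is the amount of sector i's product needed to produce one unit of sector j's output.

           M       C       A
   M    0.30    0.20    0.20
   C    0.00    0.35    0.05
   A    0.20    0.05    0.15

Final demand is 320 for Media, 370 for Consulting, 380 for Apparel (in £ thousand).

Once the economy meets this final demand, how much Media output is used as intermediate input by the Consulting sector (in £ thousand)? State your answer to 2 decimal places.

z_MC = 124.29

I − A =
  [   0.70    -0.20    -0.20]
  [   0.00     0.65    -0.05]
  [  -0.20    -0.05     0.85]
Cofactors of I−A, C_ij = (−1)^(i+j)·(minor ij) (rows/columns in the sector order above):
  C_11 = (0.65)(0.85) − (-0.05)(-0.05) = 0.5500
  C_12 = −[(0.00)(0.85) − (-0.05)(-0.20)] = 0.0100
  C_13 = (0.00)(-0.05) − (0.65)(-0.20) = 0.1300
  C_21 = −[(-0.20)(0.85) − (-0.20)(-0.05)] = 0.1800
  C_22 = (0.70)(0.85) − (-0.20)(-0.20) = 0.5550
  C_23 = −[(0.70)(-0.05) − (-0.20)(-0.20)] = 0.0750
  C_31 = (-0.20)(-0.05) − (-0.20)(0.65) = 0.1400
  C_32 = −[(0.70)(-0.05) − (-0.20)(0.00)] = 0.0350
  C_33 = (0.70)(0.65) − (-0.20)(0.00) = 0.4550
det(I−A) = Σ_j (I−A)_1j·C_1j = (0.70)(0.5500) + (-0.20)(0.0100) + (-0.20)(0.1300) = 0.3570
adj(I−A) = Cᵀ =
  [ 0.5500   0.1800   0.1400]
  [ 0.0100   0.5550   0.0350]
  [ 0.1300   0.0750   0.4550]
(I − A)⁻¹ = adj(I−A) / det(I−A) ≈
  [   1.5406     0.5042     0.3922]
  [   0.0280     1.5546     0.0980]
  [   0.3641     0.2101     1.2745]
First solve x = (I − A)⁻¹ d = adj(I−A)·d / det(I−A); in particular x_C = (0.0100·320 + 0.5550·370 + 0.0350·380) / 0.3570 = 221.85 / 0.3570 ≈ 621.4286.
Intermediate flow from M to C: z_MC = a_MC · x_C = 0.20 × 221.85 / 0.3570 = 44.37 / 0.3570 ≈ 124.29.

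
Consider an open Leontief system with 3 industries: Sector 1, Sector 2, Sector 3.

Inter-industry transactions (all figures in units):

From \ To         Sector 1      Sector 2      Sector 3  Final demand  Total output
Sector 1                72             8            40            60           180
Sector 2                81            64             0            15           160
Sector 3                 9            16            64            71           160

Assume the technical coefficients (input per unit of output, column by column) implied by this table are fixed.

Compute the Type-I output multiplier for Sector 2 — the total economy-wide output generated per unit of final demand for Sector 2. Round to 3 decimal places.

m_2 = 2.531

Technical coefficients a_ij = z_ij / X_j:
  a_11 = 72/180 = 0.40, a_21 = 81/180 = 0.45, a_31 = 9/180 = 0.05
  a_12 = 8/160 = 0.05, a_22 = 64/160 = 0.40, a_32 = 16/160 = 0.10
  a_13 = 40/160 = 0.25, a_23 = 0/160 = 0.00, a_33 = 64/160 = 0.40
I − A =
  [   0.60    -0.05    -0.25]
  [  -0.45     0.60     0.00]
  [  -0.05    -0.10     0.60]
Cofactors of I−A, C_ij = (−1)^(i+j)·(minor ij) (rows/columns in the sector order above):
  C_11 = (0.60)(0.60) − (0.00)(-0.10) = 0.3600
  C_12 = −[(-0.45)(0.60) − (0.00)(-0.05)] = 0.2700
  C_13 = (-0.45)(-0.10) − (0.60)(-0.05) = 0.0750
  C_21 = −[(-0.05)(0.60) − (-0.25)(-0.10)] = 0.0550
  C_22 = (0.60)(0.60) − (-0.25)(-0.05) = 0.3475
  C_23 = −[(0.60)(-0.10) − (-0.05)(-0.05)] = 0.0625
  C_31 = (-0.05)(0.00) − (-0.25)(0.60) = 0.1500
  C_32 = −[(0.60)(0.00) − (-0.25)(-0.45)] = 0.1125
  C_33 = (0.60)(0.60) − (-0.05)(-0.45) = 0.3375
det(I−A) = Σ_j (I−A)_1j·C_1j = (0.60)(0.3600) + (-0.05)(0.2700) + (-0.25)(0.0750) = 0.18375
adj(I−A) = Cᵀ =
  [ 0.3600   0.0550   0.1500]
  [ 0.2700   0.3475   0.1125]
  [ 0.0750   0.0625   0.3375]
(I − A)⁻¹ = adj(I−A) / det(I−A) ≈
  [   1.9592     0.2993     0.8163]
  [   1.4694     1.8912     0.6122]
  [   0.4082     0.3401     1.8367]
The output multiplier for sector j is the column-j sum of the Leontief inverse (I − A)⁻¹ = adj(I−A) / det(I−A).
Column 2 of adj(I−A): (0.0550, 0.3475, 0.0625); det(I−A) = 0.18375.
m_2 = (0.0550 + 0.3475 + 0.0625) / 0.18375 = 0.465 / 0.18375 ≈ 2.531.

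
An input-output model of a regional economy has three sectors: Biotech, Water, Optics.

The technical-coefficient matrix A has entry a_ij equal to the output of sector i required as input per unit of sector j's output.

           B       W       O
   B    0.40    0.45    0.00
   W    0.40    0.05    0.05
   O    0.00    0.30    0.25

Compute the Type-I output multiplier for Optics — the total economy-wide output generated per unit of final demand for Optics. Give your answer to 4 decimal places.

I − A =
  [   0.60    -0.45     0.00]
  [  -0.40     0.95    -0.05]
  [   0.00    -0.30     0.75]
Cofactors of I−A, C_ij = (−1)^(i+j)·(minor ij) (rows/columns in the sector order above):
  C_11 = (0.95)(0.75) − (-0.05)(-0.30) = 0.6975
  C_12 = −[(-0.40)(0.75) − (-0.05)(0.00)] = 0.3000
  C_13 = (-0.40)(-0.30) − (0.95)(0.00) = 0.1200
  C_21 = −[(-0.45)(0.75) − (0.00)(-0.30)] = 0.3375
  C_22 = (0.60)(0.75) − (0.00)(0.00) = 0.4500
  C_23 = −[(0.60)(-0.30) − (-0.45)(0.00)] = 0.1800
  C_31 = (-0.45)(-0.05) − (0.00)(0.95) = 0.0225
  C_32 = −[(0.60)(-0.05) − (0.00)(-0.40)] = 0.0300
  C_33 = (0.60)(0.95) − (-0.45)(-0.40) = 0.3900
det(I−A) = Σ_j (I−A)_1j·C_1j = (0.60)(0.6975) + (-0.45)(0.3000) + (0.00)(0.1200) = 0.2835
adj(I−A) = Cᵀ =
  [ 0.6975   0.3375   0.0225]
  [ 0.3000   0.4500   0.0300]
  [ 0.1200   0.1800   0.3900]
(I − A)⁻¹ = adj(I−A) / det(I−A) ≈
  [   2.46032     1.19048     0.07937]
  [   1.05820     1.58730     0.10582]
  [   0.42328     0.63492     1.37566]
The output multiplier for sector j is the column-j sum of the Leontief inverse (I − A)⁻¹ = adj(I−A) / det(I−A).
Column O of adj(I−A): (0.0225, 0.0300, 0.3900); det(I−A) = 0.2835.
m_O = (0.0225 + 0.0300 + 0.3900) / 0.2835 = 0.4425 / 0.2835 ≈ 1.5608.

m_O = 1.5608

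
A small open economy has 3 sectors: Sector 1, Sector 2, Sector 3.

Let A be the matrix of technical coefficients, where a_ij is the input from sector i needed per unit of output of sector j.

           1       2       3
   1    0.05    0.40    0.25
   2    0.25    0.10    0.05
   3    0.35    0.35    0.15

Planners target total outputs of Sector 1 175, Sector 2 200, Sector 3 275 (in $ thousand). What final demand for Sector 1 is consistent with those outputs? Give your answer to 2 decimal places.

d_1 = 17.50

I − A =
  [   0.95    -0.40    -0.25]
  [  -0.25     0.90    -0.05]
  [  -0.35    -0.35     0.85]
d = (I − A) x:
  d_1 = (+0.95)·175 + (-0.40)·200 + (-0.25)·275 = 17.50
  d_2 = (-0.25)·175 + (+0.90)·200 + (-0.05)·275 = 122.50
  d_3 = (-0.35)·175 + (-0.35)·200 + (+0.85)·275 = 102.50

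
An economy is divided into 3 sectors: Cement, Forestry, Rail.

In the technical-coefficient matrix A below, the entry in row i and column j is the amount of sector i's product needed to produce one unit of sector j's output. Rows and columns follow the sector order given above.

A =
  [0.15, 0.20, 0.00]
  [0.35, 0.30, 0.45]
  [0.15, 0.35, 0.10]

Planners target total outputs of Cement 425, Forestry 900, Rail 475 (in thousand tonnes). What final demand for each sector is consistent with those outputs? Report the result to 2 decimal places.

d_C = 181.25, d_F = 267.50, d_R = 48.75

I − A =
  [   0.85    -0.20     0.00]
  [  -0.35     0.70    -0.45]
  [  -0.15    -0.35     0.90]
d = (I − A) x:
  d_C = (+0.85)·425 + (-0.20)·900 + (+0.00)·475 = 181.25
  d_F = (-0.35)·425 + (+0.70)·900 + (-0.45)·475 = 267.50
  d_R = (-0.15)·425 + (-0.35)·900 + (+0.90)·475 = 48.75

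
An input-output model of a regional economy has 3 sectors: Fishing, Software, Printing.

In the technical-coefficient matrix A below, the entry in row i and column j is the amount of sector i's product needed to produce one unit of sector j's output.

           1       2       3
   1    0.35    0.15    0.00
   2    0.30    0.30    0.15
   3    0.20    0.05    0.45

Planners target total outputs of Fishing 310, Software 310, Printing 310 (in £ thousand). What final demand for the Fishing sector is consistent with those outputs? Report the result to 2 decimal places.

d_1 = 155.00

I − A =
  [   0.65    -0.15     0.00]
  [  -0.30     0.70    -0.15]
  [  -0.20    -0.05     0.55]
d = (I − A) x:
  d_1 = (+0.65)·310 + (-0.15)·310 + (+0.00)·310 = 155.00
  d_2 = (-0.30)·310 + (+0.70)·310 + (-0.15)·310 = 77.50
  d_3 = (-0.20)·310 + (-0.05)·310 + (+0.55)·310 = 93.00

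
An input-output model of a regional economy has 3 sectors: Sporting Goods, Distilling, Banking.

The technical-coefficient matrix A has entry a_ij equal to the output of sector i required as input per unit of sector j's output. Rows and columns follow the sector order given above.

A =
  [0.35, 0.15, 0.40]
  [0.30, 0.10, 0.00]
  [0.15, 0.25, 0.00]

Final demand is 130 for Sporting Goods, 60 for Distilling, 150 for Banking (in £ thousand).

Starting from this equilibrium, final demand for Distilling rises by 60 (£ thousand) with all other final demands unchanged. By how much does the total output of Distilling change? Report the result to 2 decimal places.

I − A =
  [   0.65    -0.15    -0.40]
  [  -0.30     0.90     0.00]
  [  -0.15    -0.25     1.00]
Cofactors of I−A, C_ij = (−1)^(i+j)·(minor ij) (rows/columns in the sector order above):
  C_11 = (0.90)(1.00) − (0.00)(-0.25) = 0.9000
  C_12 = −[(-0.30)(1.00) − (0.00)(-0.15)] = 0.3000
  C_13 = (-0.30)(-0.25) − (0.90)(-0.15) = 0.2100
  C_21 = −[(-0.15)(1.00) − (-0.40)(-0.25)] = 0.2500
  C_22 = (0.65)(1.00) − (-0.40)(-0.15) = 0.5900
  C_23 = −[(0.65)(-0.25) − (-0.15)(-0.15)] = 0.1850
  C_31 = (-0.15)(0.00) − (-0.40)(0.90) = 0.3600
  C_32 = −[(0.65)(0.00) − (-0.40)(-0.30)] = 0.1200
  C_33 = (0.65)(0.90) − (-0.15)(-0.30) = 0.5400
det(I−A) = Σ_j (I−A)_1j·C_1j = (0.65)(0.9000) + (-0.15)(0.3000) + (-0.40)(0.2100) = 0.4560
adj(I−A) = Cᵀ =
  [ 0.9000   0.2500   0.3600]
  [ 0.3000   0.5900   0.1200]
  [ 0.2100   0.1850   0.5400]
(I − A)⁻¹ = adj(I−A) / det(I−A) ≈
  [   1.9737     0.5482     0.7895]
  [   0.6579     1.2939     0.2632]
  [   0.4605     0.4057     1.1842]
Δx = (I − A)⁻¹ Δd with Δd having +60 in the Distilling component and 0 elsewhere.
So Δx_2 = L_22 · (+60), where L_22 = adj(I−A)_22 / det(I−A) = 0.5900 / 0.4560.
Δx_2 = 0.5900 × (+60) / 0.4560 = 35.40 / 0.4560 ≈ 77.63.

Δx_2 = 77.63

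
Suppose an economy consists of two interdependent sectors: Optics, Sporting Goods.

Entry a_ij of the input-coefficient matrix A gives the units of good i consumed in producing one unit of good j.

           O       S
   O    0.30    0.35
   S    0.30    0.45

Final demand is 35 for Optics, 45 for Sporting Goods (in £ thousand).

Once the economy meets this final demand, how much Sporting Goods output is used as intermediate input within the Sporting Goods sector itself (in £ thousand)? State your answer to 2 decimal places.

I − A =
  [   0.70    -0.35]
  [  -0.30     0.55]
det(I−A) = (0.70)(0.55) − (-0.35)(-0.30) = 0.2800
adj(I−A) = [[0.55, 0.35], [0.30, 0.70]]
(I − A)⁻¹ = adj(I−A) / det(I−A) ≈
  [   1.9643     1.2500]
  [   1.0714     2.5000]
First solve x = (I − A)⁻¹ d = adj(I−A)·d / det(I−A); in particular x_S = (0.30·35 + 0.70·45) / 0.2800 = 42.00 / 0.2800 = 150.0000.
Intermediate flow from S to S: z_SS = a_SS · x_S = 0.45 × 42.00 / 0.2800 = 18.90 / 0.2800 = 67.50.

z_SS = 67.50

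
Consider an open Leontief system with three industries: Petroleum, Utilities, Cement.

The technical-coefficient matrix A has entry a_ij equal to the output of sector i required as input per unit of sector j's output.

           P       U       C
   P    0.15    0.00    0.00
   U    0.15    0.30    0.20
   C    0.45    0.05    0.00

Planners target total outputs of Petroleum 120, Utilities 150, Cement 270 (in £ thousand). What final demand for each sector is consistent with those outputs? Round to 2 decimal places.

d_P = 102.00, d_U = 33.00, d_C = 208.50

I − A =
  [   0.85     0.00     0.00]
  [  -0.15     0.70    -0.20]
  [  -0.45    -0.05     1.00]
d = (I − A) x:
  d_P = (+0.85)·120 + (+0.00)·150 + (+0.00)·270 = 102.00
  d_U = (-0.15)·120 + (+0.70)·150 + (-0.20)·270 = 33.00
  d_C = (-0.45)·120 + (-0.05)·150 + (+1.00)·270 = 208.50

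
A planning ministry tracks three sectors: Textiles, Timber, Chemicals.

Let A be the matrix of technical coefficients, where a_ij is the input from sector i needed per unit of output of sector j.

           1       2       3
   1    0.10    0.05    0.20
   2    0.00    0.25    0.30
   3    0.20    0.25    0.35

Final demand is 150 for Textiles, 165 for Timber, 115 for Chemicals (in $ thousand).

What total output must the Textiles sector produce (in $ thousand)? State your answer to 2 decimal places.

I − A =
  [   0.90    -0.05    -0.20]
  [   0.00     0.75    -0.30]
  [  -0.20    -0.25     0.65]
Cofactors of I−A, C_ij = (−1)^(i+j)·(minor ij) (rows/columns in the sector order above):
  C_11 = (0.75)(0.65) − (-0.30)(-0.25) = 0.4125
  C_12 = −[(0.00)(0.65) − (-0.30)(-0.20)] = 0.0600
  C_13 = (0.00)(-0.25) − (0.75)(-0.20) = 0.1500
  C_21 = −[(-0.05)(0.65) − (-0.20)(-0.25)] = 0.0825
  C_22 = (0.90)(0.65) − (-0.20)(-0.20) = 0.5450
  C_23 = −[(0.90)(-0.25) − (-0.05)(-0.20)] = 0.2350
  C_31 = (-0.05)(-0.30) − (-0.20)(0.75) = 0.1650
  C_32 = −[(0.90)(-0.30) − (-0.20)(0.00)] = 0.2700
  C_33 = (0.90)(0.75) − (-0.05)(0.00) = 0.6750
det(I−A) = Σ_j (I−A)_1j·C_1j = (0.90)(0.4125) + (-0.05)(0.0600) + (-0.20)(0.1500) = 0.33825
adj(I−A) = Cᵀ =
  [ 0.4125   0.0825   0.1650]
  [ 0.0600   0.5450   0.2700]
  [ 0.1500   0.2350   0.6750]
(I − A)⁻¹ = adj(I−A) / det(I−A) ≈
  [   1.2195     0.2439     0.4878]
  [   0.1774     1.6112     0.7982]
  [   0.4435     0.6948     1.9956]
x = (I − A)⁻¹ d = adj(I−A)·d / det(I−A), with det(I−A) = 0.33825:
  x_1 = (0.4125·150 + 0.0825·165 + 0.1650·115) / 0.33825 = 94.4625 / 0.33825 ≈ 279.27
  x_2 = (0.0600·150 + 0.5450·165 + 0.2700·115) / 0.33825 = 129.975 / 0.33825 ≈ 384.26
  x_3 = (0.1500·150 + 0.2350·165 + 0.6750·115) / 0.33825 = 138.90 / 0.33825 ≈ 410.64

x_1 = 279.27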